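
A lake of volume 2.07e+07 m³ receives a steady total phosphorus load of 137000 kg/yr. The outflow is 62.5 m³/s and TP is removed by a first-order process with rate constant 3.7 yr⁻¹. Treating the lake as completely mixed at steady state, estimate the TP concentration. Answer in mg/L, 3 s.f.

0.0669 mg/L

Outflow Q = 62.5 m³/s × 3.156e+07 s/yr = 1.972e+09 m³/yr.
Steady-state CSTR mass balance: W = Q·C + k·V·C, so C = W/(Q + kV).
Q + kV = 1.972e+09 + 3.7·2.07e+07 = 2.049e+09 m³/yr.
C = 137000/2.049e+09 = 6.686e-05 kg/m³ = 0.06686 mg/L.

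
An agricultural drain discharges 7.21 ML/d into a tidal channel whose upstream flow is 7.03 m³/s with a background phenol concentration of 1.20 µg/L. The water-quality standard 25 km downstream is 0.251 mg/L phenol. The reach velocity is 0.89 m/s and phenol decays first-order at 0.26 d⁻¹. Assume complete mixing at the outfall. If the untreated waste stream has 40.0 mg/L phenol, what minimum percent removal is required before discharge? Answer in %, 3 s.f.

42.0 %

7.21 ML/d = 0.08345 m³/s.
1.20 µg/L = 0.0012 mg/L.
Travel time to the compliance point: t = 2.5e+04/0.89 = 2.809e+04 s = 0.3251 d; decay factor exp(−0.26·0.3251) = 0.9189.
So the concentration just after mixing may be at most 0.251/0.9189 = 0.2731 mg/L.
Mass balance: 0.2731·7.113 = 0.08345·Cₑ + 7.03·0.0012.
Cₑ = (1.943 − 0.008436) / 0.08345 = 23.18 mg/L.
Required removal = 1 − 23.18/40.0 = 42.04 %.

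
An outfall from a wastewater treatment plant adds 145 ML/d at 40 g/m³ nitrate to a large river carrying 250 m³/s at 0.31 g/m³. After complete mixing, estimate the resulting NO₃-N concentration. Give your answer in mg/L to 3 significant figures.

0.575 mg/L

145 ML/d = 1.678 m³/s.
Flow-weighted mixing gives C = (1.678·40 + 250·0.31) / (1.678 + 250) = 144.6/251.7 = 0.5747 mg/L.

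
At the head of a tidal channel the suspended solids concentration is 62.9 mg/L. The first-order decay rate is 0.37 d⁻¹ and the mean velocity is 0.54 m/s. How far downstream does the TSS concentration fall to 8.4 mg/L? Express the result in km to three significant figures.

254 km

From C = C₀·e^(−kt), t = ln(C₀/C)/k = ln(62.9/8.4)/0.37 = 2.013/0.37 = 5.441 d.
Distance = v·t = 0.54 m/s × 4.701e+05 s = 2.539e+05 m = 253.9 km.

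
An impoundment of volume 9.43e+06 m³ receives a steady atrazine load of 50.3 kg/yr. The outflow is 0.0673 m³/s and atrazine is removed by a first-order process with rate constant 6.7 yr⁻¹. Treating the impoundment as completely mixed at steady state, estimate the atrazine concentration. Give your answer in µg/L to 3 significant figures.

Outflow Q = 0.0673 m³/s × 3.156e+07 s/yr = 2.124e+06 m³/yr.
Steady-state CSTR mass balance: W = Q·C + k·V·C, so C = W/(Q + kV).
Q + kV = 2.124e+06 + 6.7·9.43e+06 = 6.53e+07 m³/yr.
C = 50.3/6.53e+07 = 7.702e-07 kg/m³ = 0.0007702 mg/L = 0.7702 µg/L.

0.770 µg/L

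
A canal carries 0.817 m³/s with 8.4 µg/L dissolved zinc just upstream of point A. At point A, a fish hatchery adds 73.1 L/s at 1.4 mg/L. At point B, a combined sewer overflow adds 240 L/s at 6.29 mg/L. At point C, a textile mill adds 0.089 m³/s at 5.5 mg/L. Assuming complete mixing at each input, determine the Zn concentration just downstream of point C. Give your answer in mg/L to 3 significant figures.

8.4 µg/L = 0.0084 mg/L.
73.1 L/s = 0.0731 m³/s.
After input A: C = (0.817·0.0084 + 0.0731·1.4) / 0.8901 = 0.1227 mg/L.
240 L/s = 0.24 m³/s.
After input B: C = (0.8901·0.1227 + 0.24·6.29) / 1.13 = 1.432 mg/L.
After input C: C = (1.13·1.432 + 0.089·5.5) / 1.219 = 1.729 mg/L.

1.73 mg/L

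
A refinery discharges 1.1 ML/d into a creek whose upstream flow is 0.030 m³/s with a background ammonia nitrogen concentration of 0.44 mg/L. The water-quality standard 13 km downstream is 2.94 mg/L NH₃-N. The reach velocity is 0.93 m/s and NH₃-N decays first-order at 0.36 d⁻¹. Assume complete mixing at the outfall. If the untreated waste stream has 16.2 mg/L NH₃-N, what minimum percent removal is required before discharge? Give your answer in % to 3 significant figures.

1.1 ML/d = 0.01273 m³/s.
Travel time to the compliance point: t = 1.3e+04/0.93 = 1.398e+04 s = 0.1618 d; decay factor exp(−0.36·0.1618) = 0.9434.
So the concentration just after mixing may be at most 2.94/0.9434 = 3.116 mg/L.
Mass balance: 3.116·0.04273 = 0.01273·Cₑ + 0.03·0.44.
Cₑ = (0.1332 − 0.0132) / 0.01273 = 9.423 mg/L.
Required removal = 1 − 9.423/16.2 = 41.84 %.

41.8 %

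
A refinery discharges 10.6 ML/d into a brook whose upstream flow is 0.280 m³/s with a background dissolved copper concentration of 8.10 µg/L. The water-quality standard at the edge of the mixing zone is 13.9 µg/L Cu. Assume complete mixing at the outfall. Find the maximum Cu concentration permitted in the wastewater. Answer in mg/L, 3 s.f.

10.6 ML/d = 0.1227 m³/s.
8.10 µg/L = 0.0081 mg/L.
13.9 µg/L = 0.0139 mg/L.
Mass balance: 0.0139·0.4027 = 0.1227·Cₑ + 0.28·0.0081.
Cₑ = (0.005597 − 0.002268) / 0.1227 = 0.02714 mg/L.

0.0271 mg/L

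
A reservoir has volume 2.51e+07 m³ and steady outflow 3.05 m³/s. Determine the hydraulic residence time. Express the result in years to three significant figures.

0.261 yr

Q = 3.05 m³/s × 3.156e+07 s/yr = 9.625e+07 m³/yr.
Hydraulic residence time τ = V/Q = 2.51e+07/9.625e+07 = 0.2608 yr.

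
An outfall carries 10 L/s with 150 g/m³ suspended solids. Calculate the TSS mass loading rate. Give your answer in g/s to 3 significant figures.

10 L/s = 0.01 m³/s.
Mass flux = Q·C = 0.01 m³/s × 150 g/m³ = 1.5 g/s.

1.50 g/s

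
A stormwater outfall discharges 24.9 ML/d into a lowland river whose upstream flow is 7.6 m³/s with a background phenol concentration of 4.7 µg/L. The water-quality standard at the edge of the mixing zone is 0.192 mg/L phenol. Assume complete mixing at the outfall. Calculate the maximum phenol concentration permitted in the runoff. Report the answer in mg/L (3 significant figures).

24.9 ML/d = 0.2882 m³/s.
4.7 µg/L = 0.0047 mg/L.
Mass balance: 0.192·7.888 = 0.2882·Cₑ + 7.6·0.0047.
Cₑ = (1.515 − 0.03572) / 0.2882 = 5.131 mg/L.

5.13 mg/L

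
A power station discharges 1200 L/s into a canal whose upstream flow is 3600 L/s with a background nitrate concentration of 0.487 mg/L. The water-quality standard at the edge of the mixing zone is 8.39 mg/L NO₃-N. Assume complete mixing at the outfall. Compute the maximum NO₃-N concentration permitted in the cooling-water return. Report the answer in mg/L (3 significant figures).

1200 L/s = 1.2 m³/s.
3600 L/s = 3.6 m³/s.
Mass balance: 8.39·4.8 = 1.2·Cₑ + 3.6·0.487.
Cₑ = (40.27 − 1.753) / 1.2 = 32.1 mg/L.

32.1 mg/L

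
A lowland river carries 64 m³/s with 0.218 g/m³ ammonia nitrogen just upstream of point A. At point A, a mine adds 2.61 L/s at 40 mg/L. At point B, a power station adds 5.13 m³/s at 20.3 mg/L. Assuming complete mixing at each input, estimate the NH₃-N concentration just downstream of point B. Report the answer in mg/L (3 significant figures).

2.61 L/s = 0.00261 m³/s.
After input A: C = (64·0.218 + 0.00261·40) / 64 = 0.2196 mg/L.
After input B: C = (64·0.2196 + 5.13·20.3) / 69.13 = 1.71 mg/L.

1.71 mg/L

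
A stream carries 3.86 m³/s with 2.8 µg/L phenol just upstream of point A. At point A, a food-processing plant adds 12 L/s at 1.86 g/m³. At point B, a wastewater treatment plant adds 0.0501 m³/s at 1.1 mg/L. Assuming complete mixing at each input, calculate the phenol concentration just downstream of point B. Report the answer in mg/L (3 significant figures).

0.0225 mg/L

2.8 µg/L = 0.0028 mg/L.
12 L/s = 0.012 m³/s.
After input A: C = (3.86·0.0028 + 0.012·1.86) / 3.872 = 0.008556 mg/L.
After input B: C = (3.872·0.008556 + 0.0501·1.1) / 3.922 = 0.0225 mg/L.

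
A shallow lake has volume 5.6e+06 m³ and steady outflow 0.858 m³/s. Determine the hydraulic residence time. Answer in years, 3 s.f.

Q = 0.858 m³/s × 3.156e+07 s/yr = 2.708e+07 m³/yr.
Hydraulic residence time τ = V/Q = 5.6e+06/2.708e+07 = 0.2068 yr.

0.207 yr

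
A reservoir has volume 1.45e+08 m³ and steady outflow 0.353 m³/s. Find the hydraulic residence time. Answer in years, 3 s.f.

Q = 0.353 m³/s × 3.156e+07 s/yr = 1.114e+07 m³/yr.
Hydraulic residence time τ = V/Q = 1.45e+08/1.114e+07 = 13.02 yr.

13.0 yr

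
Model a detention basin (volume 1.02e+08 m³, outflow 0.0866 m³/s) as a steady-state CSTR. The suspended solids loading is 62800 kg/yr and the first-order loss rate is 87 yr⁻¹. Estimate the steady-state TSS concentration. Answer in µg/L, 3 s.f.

7.07 µg/L

Outflow Q = 0.0866 m³/s × 3.156e+07 s/yr = 2.733e+06 m³/yr.
Steady-state CSTR mass balance: W = Q·C + k·V·C, so C = W/(Q + kV).
Q + kV = 2.733e+06 + 87·1.02e+08 = 8.877e+09 m³/yr.
C = 62800/8.877e+09 = 7.075e-06 kg/m³ = 0.007075 mg/L = 7.075 µg/L.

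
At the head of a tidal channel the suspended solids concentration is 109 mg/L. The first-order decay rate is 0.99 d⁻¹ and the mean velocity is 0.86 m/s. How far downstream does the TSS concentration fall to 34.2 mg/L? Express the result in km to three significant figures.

87.0 km

From C = C₀·e^(−kt), t = ln(C₀/C)/k = ln(109/34.2)/0.99 = 1.159/0.99 = 1.171 d.
Distance = v·t = 0.86 m/s × 1.012e+05 s = 8.7e+04 m = 87 km.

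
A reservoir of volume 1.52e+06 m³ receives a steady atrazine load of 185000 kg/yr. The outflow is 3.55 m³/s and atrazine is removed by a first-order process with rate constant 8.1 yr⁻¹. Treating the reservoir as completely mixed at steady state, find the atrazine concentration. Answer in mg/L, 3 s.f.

Outflow Q = 3.55 m³/s × 3.156e+07 s/yr = 1.12e+08 m³/yr.
Steady-state CSTR mass balance: W = Q·C + k·V·C, so C = W/(Q + kV).
Q + kV = 1.12e+08 + 8.1·1.52e+06 = 1.243e+08 m³/yr.
C = 185000/1.243e+08 = 0.001488 kg/m³ = 1.488 mg/L.

1.49 mg/L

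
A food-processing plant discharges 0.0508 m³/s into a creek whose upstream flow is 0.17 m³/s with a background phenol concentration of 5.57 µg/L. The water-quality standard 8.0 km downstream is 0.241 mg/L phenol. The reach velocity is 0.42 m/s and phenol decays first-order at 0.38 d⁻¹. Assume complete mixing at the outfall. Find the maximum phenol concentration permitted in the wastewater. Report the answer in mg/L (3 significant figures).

5.57 µg/L = 0.00557 mg/L.
Travel time to the compliance point: t = 8000/0.42 = 1.905e+04 s = 0.2205 d; decay factor exp(−0.38·0.2205) = 0.9196.
So the concentration just after mixing may be at most 0.241/0.9196 = 0.2621 mg/L.
Mass balance: 0.2621·0.2208 = 0.0508·Cₑ + 0.17·0.00557.
Cₑ = (0.05786 − 0.0009469) / 0.0508 = 1.12 mg/L.

1.12 mg/L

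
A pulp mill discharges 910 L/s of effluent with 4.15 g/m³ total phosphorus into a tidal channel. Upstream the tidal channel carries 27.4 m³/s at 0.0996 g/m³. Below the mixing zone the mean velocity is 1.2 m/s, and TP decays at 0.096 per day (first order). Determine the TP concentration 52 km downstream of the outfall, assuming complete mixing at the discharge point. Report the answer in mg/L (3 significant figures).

910 L/s = 0.91 m³/s.
After complete mixing, C₀ = (0.91·4.15 + 27.4·0.0996) / 28.31 = 0.2298 mg/L.
Travel time t = 5.2e+04 m / 1.2 m/s = 4.333e+04 s = 0.5015 d.
C = 0.2298·exp(−0.096·0.5015) = 0.2298·0.953 = 0.219 mg/L.

0.219 mg/L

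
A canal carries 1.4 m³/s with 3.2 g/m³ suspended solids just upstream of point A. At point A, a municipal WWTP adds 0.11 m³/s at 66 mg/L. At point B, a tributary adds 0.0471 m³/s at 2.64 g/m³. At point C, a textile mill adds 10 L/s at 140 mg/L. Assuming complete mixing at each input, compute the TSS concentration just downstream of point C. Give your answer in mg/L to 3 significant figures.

After input A: C = (1.4·3.2 + 0.11·66) / 1.51 = 7.775 mg/L.
After input B: C = (1.51·7.775 + 0.0471·2.64) / 1.557 = 7.62 mg/L.
10 L/s = 0.01 m³/s.
After input C: C = (1.557·7.62 + 0.01·140) / 1.567 = 8.464 mg/L.

8.46 mg/L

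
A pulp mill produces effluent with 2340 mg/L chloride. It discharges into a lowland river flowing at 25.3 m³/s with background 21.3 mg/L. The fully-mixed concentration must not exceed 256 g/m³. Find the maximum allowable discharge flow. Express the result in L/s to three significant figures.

2850 L/s

Mass balance at complete mixing: C_std·(Q_w + Q_r) = Q_w·C_e + Q_r·C_b.
Rearranging, Q_w = Q_r·(C_std − C_b)/(C_e − C_std) = 25.3·(256 − 21.3) / (2340 − 256) = 2.849 m³/s.
= 2849 L/s.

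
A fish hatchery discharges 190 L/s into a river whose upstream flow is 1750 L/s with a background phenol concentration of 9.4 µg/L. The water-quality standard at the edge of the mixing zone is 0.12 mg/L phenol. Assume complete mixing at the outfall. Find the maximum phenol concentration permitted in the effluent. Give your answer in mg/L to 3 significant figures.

190 L/s = 0.19 m³/s.
1750 L/s = 1.75 m³/s.
9.4 µg/L = 0.0094 mg/L.
Mass balance: 0.12·1.94 = 0.19·Cₑ + 1.75·0.0094.
Cₑ = (0.2328 − 0.01645) / 0.19 = 1.139 mg/L.

1.14 mg/L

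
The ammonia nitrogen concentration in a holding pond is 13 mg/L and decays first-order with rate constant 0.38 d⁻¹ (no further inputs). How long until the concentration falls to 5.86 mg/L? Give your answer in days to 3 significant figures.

2.10 d

t = ln(C₀/C)/k = ln(13/5.86)/0.38 = 0.7968/0.38 = 2.097 d.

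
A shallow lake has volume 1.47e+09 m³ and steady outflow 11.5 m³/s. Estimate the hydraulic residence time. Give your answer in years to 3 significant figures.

4.05 yr

Q = 11.5 m³/s × 3.156e+07 s/yr = 3.629e+08 m³/yr.
Hydraulic residence time τ = V/Q = 1.47e+09/3.629e+08 = 4.051 yr.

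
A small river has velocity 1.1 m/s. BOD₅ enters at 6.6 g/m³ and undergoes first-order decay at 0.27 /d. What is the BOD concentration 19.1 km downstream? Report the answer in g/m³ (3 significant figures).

6.25 g/m³

Travel time t = 19.1 km / 1.1 m/s = 1.91e+04/1.1 = 1.736e+04 s = 0.201 d.
First-order decay: C = 6.6·exp(−0.27·0.201) = 6.6·0.9472 = 6.251 g/m³.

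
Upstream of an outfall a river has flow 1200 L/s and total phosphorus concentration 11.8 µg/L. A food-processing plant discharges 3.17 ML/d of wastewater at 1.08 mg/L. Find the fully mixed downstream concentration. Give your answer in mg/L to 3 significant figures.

0.0435 mg/L

3.17 ML/d = 0.03669 m³/s.
1200 L/s = 1.2 m³/s.
11.8 µg/L = 0.0118 mg/L.
Conservation of mass across the mixing zone: C = (0.03669·1.08 + 1.2·0.0118) / (0.03669 + 1.2) = 0.05378/1.237 = 0.04349 mg/L.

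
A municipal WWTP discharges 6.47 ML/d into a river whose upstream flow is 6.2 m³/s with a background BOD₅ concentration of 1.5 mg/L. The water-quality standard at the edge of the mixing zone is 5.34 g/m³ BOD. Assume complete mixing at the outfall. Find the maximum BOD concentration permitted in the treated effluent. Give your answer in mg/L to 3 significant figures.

323 mg/L

6.47 ML/d = 0.07488 m³/s.
Mass balance: 5.34·6.275 = 0.07488·Cₑ + 6.2·1.5.
Cₑ = (33.51 − 9.3) / 0.07488 = 323.3 mg/L.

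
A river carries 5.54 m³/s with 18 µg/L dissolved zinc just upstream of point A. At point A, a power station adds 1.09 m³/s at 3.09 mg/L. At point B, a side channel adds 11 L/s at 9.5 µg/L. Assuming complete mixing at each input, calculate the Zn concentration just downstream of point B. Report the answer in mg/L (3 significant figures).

0.522 mg/L

18 µg/L = 0.018 mg/L.
After input A: C = (5.54·0.018 + 1.09·3.09) / 6.63 = 0.523 mg/L.
11 L/s = 0.011 m³/s.
9.5 µg/L = 0.0095 mg/L.
After input B: C = (6.63·0.523 + 0.011·0.0095) / 6.641 = 0.5222 mg/L.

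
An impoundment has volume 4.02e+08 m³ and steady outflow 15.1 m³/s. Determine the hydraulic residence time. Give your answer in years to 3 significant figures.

0.844 yr

Q = 15.1 m³/s × 3.156e+07 s/yr = 4.765e+08 m³/yr.
Hydraulic residence time τ = V/Q = 4.02e+08/4.765e+08 = 0.8436 yr.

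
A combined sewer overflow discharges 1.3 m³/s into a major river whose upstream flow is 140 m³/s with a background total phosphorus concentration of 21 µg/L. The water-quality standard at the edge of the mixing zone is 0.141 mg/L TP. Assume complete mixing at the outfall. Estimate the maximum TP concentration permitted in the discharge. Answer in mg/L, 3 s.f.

13.1 mg/L

21 µg/L = 0.021 mg/L.
Mass balance: 0.141·141.3 = 1.3·Cₑ + 140·0.021.
Cₑ = (19.92 − 2.94) / 1.3 = 13.06 mg/L.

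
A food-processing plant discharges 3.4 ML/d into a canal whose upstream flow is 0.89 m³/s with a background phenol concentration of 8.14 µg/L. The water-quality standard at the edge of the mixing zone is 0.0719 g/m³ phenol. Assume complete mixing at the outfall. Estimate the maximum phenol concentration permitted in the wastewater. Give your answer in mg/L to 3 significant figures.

3.4 ML/d = 0.03935 m³/s.
8.14 µg/L = 0.00814 mg/L.
Mass balance: 0.0719·0.9294 = 0.03935·Cₑ + 0.89·0.00814.
Cₑ = (0.06682 − 0.007245) / 0.03935 = 1.514 mg/L.

1.51 mg/L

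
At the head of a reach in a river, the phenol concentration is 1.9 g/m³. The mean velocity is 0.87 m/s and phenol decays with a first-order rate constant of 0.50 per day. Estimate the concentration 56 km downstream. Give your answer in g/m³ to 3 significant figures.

Travel time t = 56 km / 0.87 m/s = 5.6e+04/0.87 = 6.437e+04 s = 0.745 d.
First-order decay: C = 1.9·exp(−0.50·0.745) = 1.9·0.689 = 1.309 g/m³.

1.31 g/m³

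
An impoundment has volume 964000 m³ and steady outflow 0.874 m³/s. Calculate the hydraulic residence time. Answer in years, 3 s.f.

0.0350 yr

Q = 0.874 m³/s × 3.156e+07 s/yr = 2.758e+07 m³/yr.
Hydraulic residence time τ = V/Q = 964000/2.758e+07 = 0.03495 yr.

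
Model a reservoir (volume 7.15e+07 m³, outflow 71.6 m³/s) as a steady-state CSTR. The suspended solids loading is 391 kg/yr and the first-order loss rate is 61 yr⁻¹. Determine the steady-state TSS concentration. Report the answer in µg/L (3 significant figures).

0.0591 µg/L

Outflow Q = 71.6 m³/s × 3.156e+07 s/yr = 2.26e+09 m³/yr.
Steady-state CSTR mass balance: W = Q·C + k·V·C, so C = W/(Q + kV).
Q + kV = 2.26e+09 + 61·7.15e+07 = 6.621e+09 m³/yr.
C = 391/6.621e+09 = 5.905e-08 kg/m³ = 5.905e-05 mg/L = 0.05905 µg/L.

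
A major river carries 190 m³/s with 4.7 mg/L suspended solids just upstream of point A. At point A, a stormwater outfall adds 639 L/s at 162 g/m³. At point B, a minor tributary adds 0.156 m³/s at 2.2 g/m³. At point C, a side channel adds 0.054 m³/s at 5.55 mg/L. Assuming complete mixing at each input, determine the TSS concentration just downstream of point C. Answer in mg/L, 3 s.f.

639 L/s = 0.639 m³/s.
After input A: C = (190·4.7 + 0.639·162) / 190.6 = 5.227 mg/L.
After input B: C = (190.6·5.227 + 0.156·2.2) / 190.8 = 5.225 mg/L.
After input C: C = (190.8·5.225 + 0.054·5.55) / 190.8 = 5.225 mg/L.

5.22 mg/L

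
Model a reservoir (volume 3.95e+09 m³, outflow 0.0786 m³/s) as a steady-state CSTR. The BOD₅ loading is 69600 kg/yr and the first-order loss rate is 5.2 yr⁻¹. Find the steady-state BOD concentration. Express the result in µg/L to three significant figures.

Outflow Q = 0.0786 m³/s × 3.156e+07 s/yr = 2.48e+06 m³/yr.
Steady-state CSTR mass balance: W = Q·C + k·V·C, so C = W/(Q + kV).
Q + kV = 2.48e+06 + 5.2·3.95e+09 = 2.054e+10 m³/yr.
C = 69600/2.054e+10 = 3.388e-06 kg/m³ = 0.003388 mg/L = 3.388 µg/L.

3.39 µg/L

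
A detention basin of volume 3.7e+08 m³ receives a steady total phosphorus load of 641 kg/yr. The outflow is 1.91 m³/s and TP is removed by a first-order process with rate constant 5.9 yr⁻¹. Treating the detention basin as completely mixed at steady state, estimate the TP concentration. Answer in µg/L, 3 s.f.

Outflow Q = 1.91 m³/s × 3.156e+07 s/yr = 6.028e+07 m³/yr.
Steady-state CSTR mass balance: W = Q·C + k·V·C, so C = W/(Q + kV).
Q + kV = 6.028e+07 + 5.9·3.7e+08 = 2.243e+09 m³/yr.
C = 641/2.243e+09 = 2.857e-07 kg/m³ = 0.0002857 mg/L = 0.2857 µg/L.

0.286 µg/L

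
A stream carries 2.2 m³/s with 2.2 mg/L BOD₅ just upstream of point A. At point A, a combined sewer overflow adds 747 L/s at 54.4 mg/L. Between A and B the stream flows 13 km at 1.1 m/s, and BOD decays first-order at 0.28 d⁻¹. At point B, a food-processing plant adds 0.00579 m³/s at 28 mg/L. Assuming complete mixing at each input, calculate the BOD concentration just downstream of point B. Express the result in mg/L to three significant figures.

14.9 mg/L

747 L/s = 0.747 m³/s.
After input A: C = (2.2·2.2 + 0.747·54.4) / 2.947 = 15.43 mg/L.
Over the 13 km reach to input B (t = 1.182e+04 s = 0.1368 d), decay gives C = 15.43·exp(−0.28·0.1368) = 14.85 mg/L.
After input B: C = (2.947·14.85 + 0.00579·28) / 2.953 = 14.88 mg/L.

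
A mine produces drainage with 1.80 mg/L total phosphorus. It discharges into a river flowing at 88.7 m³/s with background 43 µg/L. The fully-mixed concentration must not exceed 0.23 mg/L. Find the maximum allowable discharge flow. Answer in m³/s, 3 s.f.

43 µg/L = 0.043 mg/L.
Mass balance at complete mixing: C_std·(Q_w + Q_r) = Q_w·C_e + Q_r·C_b.
Rearranging, Q_w = Q_r·(C_std − C_b)/(C_e − C_std) = 88.7·(0.23 − 0.043) / (1.8 − 0.23) = 10.56 m³/s.

10.6 m³/s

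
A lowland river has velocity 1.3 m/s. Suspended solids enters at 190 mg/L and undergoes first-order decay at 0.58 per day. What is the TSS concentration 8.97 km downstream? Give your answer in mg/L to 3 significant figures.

Travel time t = 8.97 km / 1.3 m/s = 8970/1.3 = 6900 s = 0.07986 d.
First-order decay: C = 190·exp(−0.58·0.07986) = 190·0.9547 = 181.4 mg/L.

181 mg/L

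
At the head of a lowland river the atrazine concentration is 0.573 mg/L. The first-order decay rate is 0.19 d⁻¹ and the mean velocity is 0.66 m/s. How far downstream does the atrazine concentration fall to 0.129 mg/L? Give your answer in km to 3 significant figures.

From C = C₀·e^(−kt), t = ln(C₀/C)/k = ln(0.573/0.129)/0.19 = 1.491/0.19 = 7.848 d.
Distance = v·t = 0.66 m/s × 6.78e+05 s = 4.475e+05 m = 447.5 km.

448 km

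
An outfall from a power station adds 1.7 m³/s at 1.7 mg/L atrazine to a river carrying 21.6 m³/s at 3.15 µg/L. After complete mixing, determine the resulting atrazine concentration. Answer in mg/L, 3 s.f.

3.15 µg/L = 0.00315 mg/L.
Flow-weighted mixing gives C = (1.7·1.7 + 21.6·0.00315) / (1.7 + 21.6) = 2.958/23.3 = 0.127 mg/L.

0.127 mg/L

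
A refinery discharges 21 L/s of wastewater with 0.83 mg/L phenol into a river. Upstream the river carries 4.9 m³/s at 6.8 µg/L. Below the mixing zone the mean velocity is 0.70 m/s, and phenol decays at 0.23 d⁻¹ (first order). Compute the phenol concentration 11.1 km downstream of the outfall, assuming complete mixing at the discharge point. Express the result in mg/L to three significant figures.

0.00989 mg/L

21 L/s = 0.021 m³/s.
6.8 µg/L = 0.0068 mg/L.
After complete mixing, C₀ = (0.021·0.83 + 4.9·0.0068) / 4.921 = 0.01031 mg/L.
Travel time t = 1.11e+04 m / 0.70 m/s = 1.586e+04 s = 0.1835 d.
C = 0.01031·exp(−0.23·0.1835) = 0.01031·0.9587 = 0.009887 mg/L.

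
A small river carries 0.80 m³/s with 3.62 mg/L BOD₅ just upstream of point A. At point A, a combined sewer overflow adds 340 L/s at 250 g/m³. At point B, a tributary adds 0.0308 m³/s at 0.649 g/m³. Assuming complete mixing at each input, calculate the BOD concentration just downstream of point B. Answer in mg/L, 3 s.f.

340 L/s = 0.34 m³/s.
After input A: C = (0.8·3.62 + 0.34·250) / 1.14 = 77.1 mg/L.
After input B: C = (1.14·77.1 + 0.0308·0.649) / 1.171 = 75.09 mg/L.

75.1 mg/L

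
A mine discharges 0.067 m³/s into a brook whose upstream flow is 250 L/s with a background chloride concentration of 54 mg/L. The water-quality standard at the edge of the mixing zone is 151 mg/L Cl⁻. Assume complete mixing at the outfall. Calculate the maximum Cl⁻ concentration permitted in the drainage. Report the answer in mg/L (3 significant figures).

250 L/s = 0.25 m³/s.
Mass balance: 151·0.317 = 0.067·Cₑ + 0.25·54.
Cₑ = (47.87 − 13.5) / 0.067 = 512.9 mg/L.

513 mg/L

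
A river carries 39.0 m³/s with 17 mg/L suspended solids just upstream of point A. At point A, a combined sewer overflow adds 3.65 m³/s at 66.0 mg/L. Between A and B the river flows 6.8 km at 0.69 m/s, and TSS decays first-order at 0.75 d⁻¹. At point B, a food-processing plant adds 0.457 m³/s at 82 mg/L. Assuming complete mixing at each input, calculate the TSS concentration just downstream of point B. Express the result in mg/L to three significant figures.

After input A: C = (39·17 + 3.65·66) / 42.65 = 21.19 mg/L.
Over the 6.8 km reach to input B (t = 9855 s = 0.1141 d), decay gives C = 21.19·exp(−0.75·0.1141) = 19.46 mg/L.
After input B: C = (42.65·19.46 + 0.457·82) / 43.11 = 20.12 mg/L.

20.1 mg/L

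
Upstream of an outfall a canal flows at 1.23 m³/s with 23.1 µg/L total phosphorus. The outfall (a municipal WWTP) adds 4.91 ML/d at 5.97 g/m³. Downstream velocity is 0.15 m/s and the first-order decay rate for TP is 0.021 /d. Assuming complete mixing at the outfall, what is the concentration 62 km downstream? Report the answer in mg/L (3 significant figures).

0.258 mg/L

4.91 ML/d = 0.05683 m³/s.
23.1 µg/L = 0.0231 mg/L.
After complete mixing, C₀ = (0.05683·5.97 + 1.23·0.0231) / 1.287 = 0.2857 mg/L.
Travel time t = 6.2e+04 m / 0.15 m/s = 4.133e+05 s = 4.784 d.
C = 0.2857·exp(−0.021·4.784) = 0.2857·0.9044 = 0.2584 mg/L.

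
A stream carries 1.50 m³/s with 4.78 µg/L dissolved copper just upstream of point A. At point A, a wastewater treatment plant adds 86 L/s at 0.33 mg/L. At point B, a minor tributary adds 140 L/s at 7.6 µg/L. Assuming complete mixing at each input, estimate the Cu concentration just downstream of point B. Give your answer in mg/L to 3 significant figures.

0.0212 mg/L

4.78 µg/L = 0.00478 mg/L.
86 L/s = 0.086 m³/s.
After input A: C = (1.5·0.00478 + 0.086·0.33) / 1.586 = 0.02241 mg/L.
140 L/s = 0.14 m³/s.
7.6 µg/L = 0.0076 mg/L.
After input B: C = (1.586·0.02241 + 0.14·0.0076) / 1.726 = 0.02121 mg/L.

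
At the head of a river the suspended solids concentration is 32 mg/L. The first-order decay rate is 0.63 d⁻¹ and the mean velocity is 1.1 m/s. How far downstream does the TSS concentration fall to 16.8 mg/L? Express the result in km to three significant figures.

From C = C₀·e^(−kt), t = ln(C₀/C)/k = ln(32/16.8)/0.63 = 0.6444/0.63 = 1.023 d.
Distance = v·t = 1.1 m/s × 8.837e+04 s = 9.721e+04 m = 97.21 km.

97.2 km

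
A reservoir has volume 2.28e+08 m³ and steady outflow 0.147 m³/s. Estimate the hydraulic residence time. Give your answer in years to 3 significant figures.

Q = 0.147 m³/s × 3.156e+07 s/yr = 4.639e+06 m³/yr.
Hydraulic residence time τ = V/Q = 2.28e+08/4.639e+06 = 49.15 yr.

49.1 yr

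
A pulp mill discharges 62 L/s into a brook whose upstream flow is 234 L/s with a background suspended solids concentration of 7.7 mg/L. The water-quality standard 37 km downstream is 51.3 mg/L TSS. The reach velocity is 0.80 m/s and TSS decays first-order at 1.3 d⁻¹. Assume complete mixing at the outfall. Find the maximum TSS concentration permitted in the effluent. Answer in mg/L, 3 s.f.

62 L/s = 0.062 m³/s.
234 L/s = 0.234 m³/s.
Travel time to the compliance point: t = 3.7e+04/0.80 = 4.625e+04 s = 0.5353 d; decay factor exp(−1.3·0.5353) = 0.4986.
So the concentration just after mixing may be at most 51.3/0.4986 = 102.9 mg/L.
Mass balance: 102.9·0.296 = 0.062·Cₑ + 0.234·7.7.
Cₑ = (30.45 − 1.802) / 0.062 = 462.1 mg/L.

462 mg/L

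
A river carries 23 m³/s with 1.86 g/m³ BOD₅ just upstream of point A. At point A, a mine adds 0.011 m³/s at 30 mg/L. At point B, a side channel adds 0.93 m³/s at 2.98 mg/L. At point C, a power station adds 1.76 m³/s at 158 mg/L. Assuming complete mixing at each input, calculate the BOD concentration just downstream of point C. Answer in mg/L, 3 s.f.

After input A: C = (23·1.86 + 0.011·30) / 23.01 = 1.873 mg/L.
After input B: C = (23.01·1.873 + 0.93·2.98) / 23.94 = 1.916 mg/L.
After input C: C = (23.94·1.916 + 1.76·158) / 25.7 = 12.61 mg/L.

12.6 mg/L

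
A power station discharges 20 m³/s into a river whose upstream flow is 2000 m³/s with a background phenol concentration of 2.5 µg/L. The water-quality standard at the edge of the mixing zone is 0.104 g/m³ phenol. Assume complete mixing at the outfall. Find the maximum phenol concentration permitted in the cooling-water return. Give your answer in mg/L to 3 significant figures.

10.3 mg/L

2.5 µg/L = 0.0025 mg/L.
Mass balance: 0.104·2020 = 20·Cₑ + 2000·0.0025.
Cₑ = (210.1 − 5) / 20 = 10.25 mg/L.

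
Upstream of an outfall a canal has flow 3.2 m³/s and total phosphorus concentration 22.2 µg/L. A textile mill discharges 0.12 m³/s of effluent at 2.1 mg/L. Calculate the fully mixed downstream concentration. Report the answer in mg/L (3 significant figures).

0.0973 mg/L

22.2 µg/L = 0.0222 mg/L.
By mass balance at complete mixing, C = (0.12·2.1 + 3.2·0.0222) / (0.12 + 3.2) = 0.323/3.32 = 0.0973 mg/L.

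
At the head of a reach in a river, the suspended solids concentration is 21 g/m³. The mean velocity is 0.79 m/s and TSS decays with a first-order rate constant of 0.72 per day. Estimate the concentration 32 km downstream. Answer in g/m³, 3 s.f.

Travel time t = 32 km / 0.79 m/s = 3.2e+04/0.79 = 4.051e+04 s = 0.4688 d.
First-order decay: C = 21·exp(−0.72·0.4688) = 21·0.7135 = 14.98 g/m³.

15.0 g/m³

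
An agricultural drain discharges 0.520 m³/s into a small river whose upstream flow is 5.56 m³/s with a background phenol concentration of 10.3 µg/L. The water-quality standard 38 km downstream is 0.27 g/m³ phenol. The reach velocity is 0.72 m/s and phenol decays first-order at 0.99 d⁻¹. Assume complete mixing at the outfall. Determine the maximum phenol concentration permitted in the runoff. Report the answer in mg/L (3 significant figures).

5.67 mg/L

10.3 µg/L = 0.0103 mg/L.
Travel time to the compliance point: t = 3.8e+04/0.72 = 5.278e+04 s = 0.6109 d; decay factor exp(−0.99·0.6109) = 0.5462.
So the concentration just after mixing may be at most 0.27/0.5462 = 0.4943 mg/L.
Mass balance: 0.4943·6.08 = 0.52·Cₑ + 5.56·0.0103.
Cₑ = (3.005 − 0.05727) / 0.52 = 5.67 mg/L.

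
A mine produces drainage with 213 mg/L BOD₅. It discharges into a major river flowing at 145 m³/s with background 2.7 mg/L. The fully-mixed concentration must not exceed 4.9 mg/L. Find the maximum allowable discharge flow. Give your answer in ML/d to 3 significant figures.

132 ML/d

Mass balance at complete mixing: C_std·(Q_w + Q_r) = Q_w·C_e + Q_r·C_b.
Rearranging, Q_w = Q_r·(C_std − C_b)/(C_e − C_std) = 145·(4.9 − 2.7) / (213 − 4.9) = 1.533 m³/s.
= 132.4 ML/d.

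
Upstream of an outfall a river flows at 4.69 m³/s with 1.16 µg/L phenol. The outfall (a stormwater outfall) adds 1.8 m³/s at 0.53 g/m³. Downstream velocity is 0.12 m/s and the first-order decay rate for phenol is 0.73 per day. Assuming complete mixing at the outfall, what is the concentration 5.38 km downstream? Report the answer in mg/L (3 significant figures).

1.16 µg/L = 0.00116 mg/L.
After complete mixing, C₀ = (1.8·0.53 + 4.69·0.00116) / 6.49 = 0.1478 mg/L.
Travel time t = 5380 m / 0.12 m/s = 4.483e+04 s = 0.5189 d.
C = 0.1478·exp(−0.73·0.5189) = 0.1478·0.6847 = 0.1012 mg/L.

0.101 mg/L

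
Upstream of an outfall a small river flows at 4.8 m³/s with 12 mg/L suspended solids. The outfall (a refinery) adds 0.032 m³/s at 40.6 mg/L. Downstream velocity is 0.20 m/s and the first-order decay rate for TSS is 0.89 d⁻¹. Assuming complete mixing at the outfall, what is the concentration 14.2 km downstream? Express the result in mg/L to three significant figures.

5.87 mg/L

After complete mixing, C₀ = (0.032·40.6 + 4.8·12) / 4.832 = 12.19 mg/L.
Travel time t = 1.42e+04 m / 0.20 m/s = 7.1e+04 s = 0.8218 d.
C = 12.19·exp(−0.89·0.8218) = 12.19·0.4813 = 5.866 mg/L.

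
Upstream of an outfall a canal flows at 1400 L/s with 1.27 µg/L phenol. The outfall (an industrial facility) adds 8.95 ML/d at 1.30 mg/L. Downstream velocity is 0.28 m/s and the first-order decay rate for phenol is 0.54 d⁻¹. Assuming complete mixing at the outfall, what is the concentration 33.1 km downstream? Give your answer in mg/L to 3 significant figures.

0.0433 mg/L

8.95 ML/d = 0.1036 m³/s.
1400 L/s = 1.4 m³/s.
1.27 µg/L = 0.00127 mg/L.
After complete mixing, C₀ = (0.1036·1.3 + 1.4·0.00127) / 1.504 = 0.09074 mg/L.
Travel time t = 3.31e+04 m / 0.28 m/s = 1.182e+05 s = 1.368 d.
C = 0.09074·exp(−0.54·1.368) = 0.09074·0.4777 = 0.04335 mg/L.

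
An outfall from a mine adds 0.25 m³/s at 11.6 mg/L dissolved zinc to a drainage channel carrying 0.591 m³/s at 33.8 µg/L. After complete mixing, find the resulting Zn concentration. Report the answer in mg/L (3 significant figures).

3.47 mg/L

33.8 µg/L = 0.0338 mg/L.
By mass balance at complete mixing, C = (0.25·11.6 + 0.591·0.0338) / (0.25 + 0.591) = 2.92/0.841 = 3.472 mg/L.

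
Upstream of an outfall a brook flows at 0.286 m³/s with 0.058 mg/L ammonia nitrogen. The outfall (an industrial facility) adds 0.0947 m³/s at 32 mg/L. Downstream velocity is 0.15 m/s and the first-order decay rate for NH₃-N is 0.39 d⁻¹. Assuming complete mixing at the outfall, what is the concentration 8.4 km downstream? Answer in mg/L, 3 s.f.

6.22 mg/L

After complete mixing, C₀ = (0.0947·32 + 0.286·0.058) / 0.3807 = 8.004 mg/L.
Travel time t = 8400 m / 0.15 m/s = 5.6e+04 s = 0.6481 d.
C = 8.004·exp(−0.39·0.6481) = 8.004·0.7766 = 6.216 mg/L.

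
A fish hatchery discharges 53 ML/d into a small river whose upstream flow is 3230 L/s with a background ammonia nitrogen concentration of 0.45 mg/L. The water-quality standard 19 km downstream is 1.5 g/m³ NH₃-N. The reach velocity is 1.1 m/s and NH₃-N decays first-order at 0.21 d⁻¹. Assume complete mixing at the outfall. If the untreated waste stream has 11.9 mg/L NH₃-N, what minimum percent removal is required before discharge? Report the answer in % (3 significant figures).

53 ML/d = 0.6134 m³/s.
3230 L/s = 3.23 m³/s.
Travel time to the compliance point: t = 1.9e+04/1.1 = 1.727e+04 s = 0.1999 d; decay factor exp(−0.21·0.1999) = 0.9589.
So the concentration just after mixing may be at most 1.5/0.9589 = 1.564 mg/L.
Mass balance: 1.564·3.843 = 0.6134·Cₑ + 3.23·0.45.
Cₑ = (6.012 − 1.454) / 0.6134 = 7.432 mg/L.
Required removal = 1 − 7.432/11.9 = 37.55 %.

37.5 %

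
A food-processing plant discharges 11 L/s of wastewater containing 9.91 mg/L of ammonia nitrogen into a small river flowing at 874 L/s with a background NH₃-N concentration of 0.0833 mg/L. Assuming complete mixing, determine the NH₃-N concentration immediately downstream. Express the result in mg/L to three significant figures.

0.205 mg/L

11 L/s = 0.011 m³/s.
874 L/s = 0.874 m³/s.
By mass balance at complete mixing, C = (0.011·9.91 + 0.874·0.0833) / (0.011 + 0.874) = 0.1818/0.885 = 0.2054 mg/L.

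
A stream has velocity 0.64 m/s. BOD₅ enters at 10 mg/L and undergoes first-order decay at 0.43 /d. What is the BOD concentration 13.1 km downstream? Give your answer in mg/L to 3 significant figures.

9.03 mg/L

Travel time t = 13.1 km / 0.64 m/s = 1.31e+04/0.64 = 2.047e+04 s = 0.2369 d.
First-order decay: C = 10·exp(−0.43·0.2369) = 10·0.9031 = 9.031 mg/L.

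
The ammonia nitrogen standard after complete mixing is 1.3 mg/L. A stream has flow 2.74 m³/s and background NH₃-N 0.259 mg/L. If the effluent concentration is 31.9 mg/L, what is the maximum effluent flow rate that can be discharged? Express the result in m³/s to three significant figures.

Mass balance at complete mixing: C_std·(Q_w + Q_r) = Q_w·C_e + Q_r·C_b.
Rearranging, Q_w = Q_r·(C_std − C_b)/(C_e − C_std) = 2.74·(1.3 − 0.259) / (31.9 − 1.3) = 0.09321 m³/s.

0.0932 m³/s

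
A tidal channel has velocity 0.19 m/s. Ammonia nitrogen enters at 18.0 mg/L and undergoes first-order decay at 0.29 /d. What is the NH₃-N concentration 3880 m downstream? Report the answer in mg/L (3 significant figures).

Travel time t = 3880 m / 0.19 m/s = 3880/0.19 = 2.042e+04 s = 0.2364 d.
First-order decay: C = 18.0·exp(−0.29·0.2364) = 18.0·0.9338 = 16.81 mg/L.

16.8 mg/L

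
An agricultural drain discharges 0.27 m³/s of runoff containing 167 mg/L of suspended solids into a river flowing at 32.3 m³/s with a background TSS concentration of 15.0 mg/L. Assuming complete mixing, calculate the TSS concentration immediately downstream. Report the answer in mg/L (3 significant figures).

16.3 mg/L

Flow-weighted mixing gives C = (0.27·167 + 32.3·15) / (0.27 + 32.3) = 529.6/32.57 = 16.26 mg/L.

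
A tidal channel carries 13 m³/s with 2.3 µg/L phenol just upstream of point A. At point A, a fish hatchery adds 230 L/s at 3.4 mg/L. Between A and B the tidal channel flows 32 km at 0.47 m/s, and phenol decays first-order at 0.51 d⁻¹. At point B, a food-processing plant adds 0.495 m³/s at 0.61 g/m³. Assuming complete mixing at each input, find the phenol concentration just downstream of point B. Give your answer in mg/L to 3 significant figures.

2.3 µg/L = 0.0023 mg/L.
230 L/s = 0.23 m³/s.
After input A: C = (13·0.0023 + 0.23·3.4) / 13.23 = 0.06137 mg/L.
Over the 32 km reach to input B (t = 6.809e+04 s = 0.788 d), decay gives C = 0.06137·exp(−0.51·0.788) = 0.04106 mg/L.
After input B: C = (13.23·0.04106 + 0.495·0.61) / 13.72 = 0.06158 mg/L.

0.0616 mg/L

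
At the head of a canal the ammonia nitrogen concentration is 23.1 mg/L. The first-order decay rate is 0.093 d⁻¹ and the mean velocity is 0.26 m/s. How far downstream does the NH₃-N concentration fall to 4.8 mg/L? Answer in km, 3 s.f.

380 km

From C = C₀·e^(−kt), t = ln(C₀/C)/k = ln(23.1/4.8)/0.093 = 1.571/0.093 = 16.89 d.
Distance = v·t = 0.26 m/s × 1.46e+06 s = 3.795e+05 m = 379.5 km.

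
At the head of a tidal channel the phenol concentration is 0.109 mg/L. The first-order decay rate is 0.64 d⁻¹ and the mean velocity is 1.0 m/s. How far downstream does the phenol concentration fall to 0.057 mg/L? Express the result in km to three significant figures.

From C = C₀·e^(−kt), t = ln(C₀/C)/k = ln(0.109/0.057)/0.64 = 0.6483/0.64 = 1.013 d.
Distance = v·t = 1.0 m/s × 8.752e+04 s = 8.752e+04 m = 87.52 km.

87.5 km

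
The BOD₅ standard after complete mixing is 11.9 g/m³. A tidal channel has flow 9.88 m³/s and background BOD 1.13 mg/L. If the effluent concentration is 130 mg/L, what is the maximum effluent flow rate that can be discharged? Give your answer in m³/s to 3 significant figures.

Mass balance at complete mixing: C_std·(Q_w + Q_r) = Q_w·C_e + Q_r·C_b.
Rearranging, Q_w = Q_r·(C_std − C_b)/(C_e − C_std) = 9.88·(11.9 − 1.13) / (130 − 11.9) = 0.901 m³/s.

0.901 m³/s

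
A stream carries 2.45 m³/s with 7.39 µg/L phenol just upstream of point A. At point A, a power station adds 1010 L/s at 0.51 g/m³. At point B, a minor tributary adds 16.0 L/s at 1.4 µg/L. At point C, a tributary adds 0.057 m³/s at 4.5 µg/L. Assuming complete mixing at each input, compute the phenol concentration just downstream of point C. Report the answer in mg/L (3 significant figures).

0.151 mg/L

7.39 µg/L = 0.00739 mg/L.
1010 L/s = 1.01 m³/s.
After input A: C = (2.45·0.00739 + 1.01·0.51) / 3.46 = 0.1541 mg/L.
16.0 L/s = 0.016 m³/s.
1.4 µg/L = 0.0014 mg/L.
After input B: C = (3.46·0.1541 + 0.016·0.0014) / 3.476 = 0.1534 mg/L.
4.5 µg/L = 0.0045 mg/L.
After input C: C = (3.476·0.1534 + 0.057·0.0045) / 3.533 = 0.151 mg/L.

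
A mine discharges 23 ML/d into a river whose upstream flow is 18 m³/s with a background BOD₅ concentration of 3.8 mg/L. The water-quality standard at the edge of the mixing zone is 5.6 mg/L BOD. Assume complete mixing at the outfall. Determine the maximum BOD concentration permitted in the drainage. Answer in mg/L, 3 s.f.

23 ML/d = 0.2662 m³/s.
Mass balance: 5.6·18.27 = 0.2662·Cₑ + 18·3.8.
Cₑ = (102.3 − 68.4) / 0.2662 = 127.3 mg/L.

127 mg/L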